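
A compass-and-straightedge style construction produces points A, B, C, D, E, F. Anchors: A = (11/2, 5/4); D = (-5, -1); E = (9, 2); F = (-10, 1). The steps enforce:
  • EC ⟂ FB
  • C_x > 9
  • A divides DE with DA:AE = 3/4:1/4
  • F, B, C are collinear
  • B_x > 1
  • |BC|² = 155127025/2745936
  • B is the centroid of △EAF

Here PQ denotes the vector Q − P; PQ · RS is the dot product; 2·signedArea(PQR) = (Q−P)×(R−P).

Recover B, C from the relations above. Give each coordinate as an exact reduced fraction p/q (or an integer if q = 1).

1. B_x = 3/2  [B is the centroid of △EAF]
2. B_y = 17/12  [B is the centroid of △EAF]
   → B = (3/2, 17/12)
3. C_x = 171836/19069  [F, B, C are collinear ∩ EC ⟂ FB]
4. C_y = 32204/19069  [F, B, C are collinear ∩ EC ⟂ FB]
   → C = (171836/19069, 32204/19069)

B = (3/2, 17/12)
C = (171836/19069, 32204/19069)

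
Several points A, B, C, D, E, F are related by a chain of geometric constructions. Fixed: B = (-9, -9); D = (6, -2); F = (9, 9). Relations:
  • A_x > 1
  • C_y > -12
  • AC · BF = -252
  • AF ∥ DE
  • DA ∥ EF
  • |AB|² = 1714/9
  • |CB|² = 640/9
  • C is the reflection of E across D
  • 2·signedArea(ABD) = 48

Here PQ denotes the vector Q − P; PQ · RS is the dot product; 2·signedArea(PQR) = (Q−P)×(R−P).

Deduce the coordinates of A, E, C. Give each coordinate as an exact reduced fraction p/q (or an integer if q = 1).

A = (2, -2/3)
C = (-1, -35/3)
E = (13, 23/3)

1. A_x = 2  [line -7·x + 15·y + 24 = 0 ∩ |AB|² = 1714/9]
2. A_y = -2/3  [line -7·x + 15·y + 24 = 0 ∩ |AB|² = 1714/9]
   → A = (2, -2/3)
3. E_x = 13  [DA ∥ EF ∩ AF ∥ DE]
4. E_y = 23/3  [DA ∥ EF ∩ AF ∥ DE]
   → E = (13, 23/3)
5. C_x = -1  [AC · BF = -252 ∩ C is the reflection of E across D]
6. C_y = -35/3  [AC · BF = -252 ∩ C is the reflection of E across D]
   → C = (-1, -35/3)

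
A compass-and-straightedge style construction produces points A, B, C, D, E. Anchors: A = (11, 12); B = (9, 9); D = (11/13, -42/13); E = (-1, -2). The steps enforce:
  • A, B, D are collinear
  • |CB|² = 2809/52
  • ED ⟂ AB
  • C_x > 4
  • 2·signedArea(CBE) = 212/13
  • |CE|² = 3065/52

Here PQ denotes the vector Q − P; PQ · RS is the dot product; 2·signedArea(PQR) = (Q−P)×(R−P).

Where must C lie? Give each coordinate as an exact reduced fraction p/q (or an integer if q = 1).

C = (64/13, 75/26)

1. C_x = 64/13  [line 11·x + -10·y + -329/13 = 0 ∩ |CE|² = 3065/52]
2. C_y = 75/26  [line 11·x + -10·y + -329/13 = 0 ∩ |CE|² = 3065/52]
   → C = (64/13, 75/26)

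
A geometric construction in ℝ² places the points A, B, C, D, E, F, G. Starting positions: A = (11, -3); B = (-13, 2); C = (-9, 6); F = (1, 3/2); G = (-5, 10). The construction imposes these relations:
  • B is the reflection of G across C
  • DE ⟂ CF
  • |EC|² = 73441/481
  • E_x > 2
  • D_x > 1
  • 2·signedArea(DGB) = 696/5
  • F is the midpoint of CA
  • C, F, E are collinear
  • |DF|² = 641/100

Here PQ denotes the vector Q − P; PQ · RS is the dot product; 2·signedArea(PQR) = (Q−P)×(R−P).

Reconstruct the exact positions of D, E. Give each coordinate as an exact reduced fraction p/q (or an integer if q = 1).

D = (7/5, -1)
E = (1091/481, 447/481)

1. E_x = 1091/481  [line 9/2·x + 10·y + -39/2 = 0 ∩ |EC|² = 73441/481]
2. E_y = 447/481  [line 9/2·x + 10·y + -39/2 = 0 ∩ |EC|² = 73441/481]
   → E = (1091/481, 447/481)
3. D_x = 7/5  [2·signedArea(DGB) = 696/5 ∩ DE ⟂ CF]
4. D_y = -1  [2·signedArea(DGB) = 696/5 ∩ DE ⟂ CF]
   → D = (7/5, -1)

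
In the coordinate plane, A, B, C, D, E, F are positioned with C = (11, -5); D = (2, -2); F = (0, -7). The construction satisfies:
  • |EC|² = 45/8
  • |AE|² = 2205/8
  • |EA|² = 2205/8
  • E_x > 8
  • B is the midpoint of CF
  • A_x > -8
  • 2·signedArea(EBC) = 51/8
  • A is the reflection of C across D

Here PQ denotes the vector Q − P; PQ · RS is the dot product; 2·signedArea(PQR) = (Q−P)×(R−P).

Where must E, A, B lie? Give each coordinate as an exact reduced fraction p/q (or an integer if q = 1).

1. A_x = -7  [A is the reflection of C across D]
2. A_y = 1  [A is the reflection of C across D]
   → A = (-7, 1)
3. B_x = 11/2  [B is the midpoint of CF]
4. B_y = -6  [B is the midpoint of CF]
   → B = (11/2, -6)
5. E_x = 35/4  [line -1·x + 11/2·y + 257/8 = 0 ∩ |EA|² = 2205/8]
6. E_y = -17/4  [line -1·x + 11/2·y + 257/8 = 0 ∩ |EA|² = 2205/8]
   → E = (35/4, -17/4)

A = (-7, 1)
B = (11/2, -6)
E = (35/4, -17/4)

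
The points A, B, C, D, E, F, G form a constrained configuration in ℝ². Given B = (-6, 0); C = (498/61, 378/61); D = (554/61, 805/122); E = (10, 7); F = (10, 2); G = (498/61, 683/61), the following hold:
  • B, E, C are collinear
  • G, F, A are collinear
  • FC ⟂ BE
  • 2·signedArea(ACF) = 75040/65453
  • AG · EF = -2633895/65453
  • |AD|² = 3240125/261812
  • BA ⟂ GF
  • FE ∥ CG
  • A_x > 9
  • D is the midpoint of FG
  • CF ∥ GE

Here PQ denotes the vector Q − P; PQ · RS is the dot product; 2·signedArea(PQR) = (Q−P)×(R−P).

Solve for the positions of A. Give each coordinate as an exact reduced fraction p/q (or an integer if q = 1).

A = (639522/65453, 206080/65453)

1. A_x = 639522/65453  [G, F, A are collinear ∩ BA ⟂ GF]
2. A_y = 206080/65453  [G, F, A are collinear ∩ BA ⟂ GF]
   → A = (639522/65453, 206080/65453)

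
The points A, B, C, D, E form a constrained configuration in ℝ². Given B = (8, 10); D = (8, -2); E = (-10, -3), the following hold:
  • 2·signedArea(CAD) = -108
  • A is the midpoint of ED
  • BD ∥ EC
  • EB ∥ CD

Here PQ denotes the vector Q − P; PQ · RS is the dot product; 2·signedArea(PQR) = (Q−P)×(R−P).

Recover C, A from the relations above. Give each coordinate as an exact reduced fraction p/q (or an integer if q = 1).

1. C_x = -10  [EB ∥ CD ∩ BD ∥ EC]
2. C_y = -15  [EB ∥ CD ∩ BD ∥ EC]
   → C = (-10, -15)
3. A_x = -1  [A is the midpoint of ED]
4. A_y = -5/2  [A is the midpoint of ED]
   → A = (-1, -5/2)

A = (-1, -5/2)
C = (-10, -15)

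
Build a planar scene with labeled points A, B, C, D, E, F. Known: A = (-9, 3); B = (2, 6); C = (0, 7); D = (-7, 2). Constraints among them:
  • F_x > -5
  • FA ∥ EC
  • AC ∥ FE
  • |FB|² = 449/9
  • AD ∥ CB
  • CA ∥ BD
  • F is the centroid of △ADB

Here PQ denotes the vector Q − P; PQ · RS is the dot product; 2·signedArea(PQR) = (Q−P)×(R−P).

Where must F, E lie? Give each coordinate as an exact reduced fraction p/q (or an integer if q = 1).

1. F_x = -14/3  [F is the centroid of △ADB]
2. F_y = 11/3  [F is the centroid of △ADB]
   → F = (-14/3, 11/3)
3. E_x = 13/3  [FA ∥ EC ∩ AC ∥ FE]
4. E_y = 23/3  [FA ∥ EC ∩ AC ∥ FE]
   → E = (13/3, 23/3)

E = (13/3, 23/3)
F = (-14/3, 11/3)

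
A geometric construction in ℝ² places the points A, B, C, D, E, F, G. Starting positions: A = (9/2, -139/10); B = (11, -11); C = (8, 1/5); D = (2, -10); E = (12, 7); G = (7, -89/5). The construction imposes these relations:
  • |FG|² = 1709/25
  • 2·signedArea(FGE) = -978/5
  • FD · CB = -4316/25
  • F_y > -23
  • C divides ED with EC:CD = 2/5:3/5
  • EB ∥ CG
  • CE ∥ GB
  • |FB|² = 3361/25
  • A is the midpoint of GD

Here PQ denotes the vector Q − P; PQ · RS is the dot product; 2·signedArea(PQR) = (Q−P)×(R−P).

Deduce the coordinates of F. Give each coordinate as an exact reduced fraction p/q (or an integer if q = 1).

1. F_x = 14  [2·signedArea(FGE) = -978/5 ∩ FD · CB = -4316/25]
2. F_y = -111/5  [2·signedArea(FGE) = -978/5 ∩ FD · CB = -4316/25]
   → F = (14, -111/5)

F = (14, -111/5)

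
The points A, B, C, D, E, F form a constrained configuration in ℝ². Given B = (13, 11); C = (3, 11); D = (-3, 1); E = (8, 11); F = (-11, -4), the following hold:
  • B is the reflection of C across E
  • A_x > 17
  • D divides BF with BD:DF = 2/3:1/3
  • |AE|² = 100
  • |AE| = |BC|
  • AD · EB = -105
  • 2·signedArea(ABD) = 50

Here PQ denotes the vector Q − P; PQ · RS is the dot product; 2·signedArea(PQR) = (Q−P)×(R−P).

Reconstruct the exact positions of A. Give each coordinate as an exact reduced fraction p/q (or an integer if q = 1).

1. A_x = 18  [2·signedArea(ABD) = 50 ∩ AD · EB = -105]
2. A_y = 11  [2·signedArea(ABD) = 50 ∩ AD · EB = -105]
   → A = (18, 11)

A = (18, 11)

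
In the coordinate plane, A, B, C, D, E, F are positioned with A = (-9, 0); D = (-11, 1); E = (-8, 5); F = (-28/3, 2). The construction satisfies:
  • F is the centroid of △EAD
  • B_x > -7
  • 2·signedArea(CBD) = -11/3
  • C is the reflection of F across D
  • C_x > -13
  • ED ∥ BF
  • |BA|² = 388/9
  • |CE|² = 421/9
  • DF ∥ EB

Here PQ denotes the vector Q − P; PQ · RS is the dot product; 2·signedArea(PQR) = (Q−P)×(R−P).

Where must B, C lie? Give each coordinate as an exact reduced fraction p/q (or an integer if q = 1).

1. B_x = -19/3  [ED ∥ BF ∩ DF ∥ EB]
2. B_y = 6  [ED ∥ BF ∩ DF ∥ EB]
   → B = (-19/3, 6)
3. C_x = -38/3  [C is the reflection of F across D]
4. C_y = 0  [C is the reflection of F across D]
   → C = (-38/3, 0)

B = (-19/3, 6)
C = (-38/3, 0)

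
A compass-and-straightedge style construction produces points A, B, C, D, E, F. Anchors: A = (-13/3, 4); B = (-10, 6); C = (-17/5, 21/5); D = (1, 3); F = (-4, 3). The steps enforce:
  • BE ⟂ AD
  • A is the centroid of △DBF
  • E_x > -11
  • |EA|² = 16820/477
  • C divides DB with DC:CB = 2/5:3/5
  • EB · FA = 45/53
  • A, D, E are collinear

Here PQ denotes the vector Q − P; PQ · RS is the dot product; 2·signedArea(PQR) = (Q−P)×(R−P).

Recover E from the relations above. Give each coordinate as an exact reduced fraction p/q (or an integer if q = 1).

E = (-539/53, 270/53)

1. E_x = -539/53  [A, D, E are collinear ∩ BE ⟂ AD]
2. E_y = 270/53  [A, D, E are collinear ∩ BE ⟂ AD]
   → E = (-539/53, 270/53)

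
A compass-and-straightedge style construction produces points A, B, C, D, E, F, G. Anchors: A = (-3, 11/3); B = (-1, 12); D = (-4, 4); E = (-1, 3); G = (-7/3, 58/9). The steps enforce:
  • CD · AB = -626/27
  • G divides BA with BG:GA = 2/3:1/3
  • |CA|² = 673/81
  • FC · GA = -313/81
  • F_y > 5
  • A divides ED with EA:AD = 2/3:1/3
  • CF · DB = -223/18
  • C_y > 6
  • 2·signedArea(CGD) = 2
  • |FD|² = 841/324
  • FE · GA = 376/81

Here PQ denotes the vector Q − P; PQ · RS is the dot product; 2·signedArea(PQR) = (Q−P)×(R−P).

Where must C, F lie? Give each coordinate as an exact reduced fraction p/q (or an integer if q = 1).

C = (-5/3, 56/9)
F = (-17/6, 46/9)

1. C_x = -5/3  [2·signedArea(CGD) = 2 ∩ CD · AB = -626/27]
2. C_y = 56/9  [2·signedArea(CGD) = 2 ∩ CD · AB = -626/27]
   → C = (-5/3, 56/9)
3. F_x = -17/6  [FE · GA = 376/81 ∩ CF · DB = -223/18]
4. F_y = 46/9  [FE · GA = 376/81 ∩ CF · DB = -223/18]
   → F = (-17/6, 46/9)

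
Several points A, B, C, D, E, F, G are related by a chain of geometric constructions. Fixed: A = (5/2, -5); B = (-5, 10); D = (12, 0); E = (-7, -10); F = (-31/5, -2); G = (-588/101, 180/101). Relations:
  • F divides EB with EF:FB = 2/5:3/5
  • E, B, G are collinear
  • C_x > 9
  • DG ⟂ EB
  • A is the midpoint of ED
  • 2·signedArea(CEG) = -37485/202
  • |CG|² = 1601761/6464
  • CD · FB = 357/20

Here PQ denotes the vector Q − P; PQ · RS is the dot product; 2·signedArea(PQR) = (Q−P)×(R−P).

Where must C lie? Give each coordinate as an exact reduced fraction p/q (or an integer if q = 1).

C = (77/8, -5/4)

1. C_x = 77/8  [2·signedArea(CEG) = -37485/202 ∩ CD · FB = 357/20]
2. C_y = -5/4  [2·signedArea(CEG) = -37485/202 ∩ CD · FB = 357/20]
   → C = (77/8, -5/4)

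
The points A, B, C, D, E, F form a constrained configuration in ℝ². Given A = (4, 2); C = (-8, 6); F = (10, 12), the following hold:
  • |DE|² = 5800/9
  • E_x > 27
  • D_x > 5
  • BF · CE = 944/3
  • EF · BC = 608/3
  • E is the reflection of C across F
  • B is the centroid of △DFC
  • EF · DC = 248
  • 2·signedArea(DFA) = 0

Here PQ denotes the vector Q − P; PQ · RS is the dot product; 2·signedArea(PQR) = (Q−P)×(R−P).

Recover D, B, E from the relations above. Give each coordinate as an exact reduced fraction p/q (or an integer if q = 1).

1. E_x = 28  [E is the reflection of C across F]
2. E_y = 18  [E is the reflection of C across F]
   → E = (28, 18)
3. D_x = 6  [2·signedArea(DFA) = 0 ∩ EF · DC = 248]
4. D_y = 16/3  [2·signedArea(DFA) = 0 ∩ EF · DC = 248]
   → D = (6, 16/3)
5. B_x = 8/3  [B is the centroid of △DFC]
6. B_y = 70/9  [B is the centroid of △DFC]
   → B = (8/3, 70/9)

B = (8/3, 70/9)
D = (6, 16/3)
E = (28, 18)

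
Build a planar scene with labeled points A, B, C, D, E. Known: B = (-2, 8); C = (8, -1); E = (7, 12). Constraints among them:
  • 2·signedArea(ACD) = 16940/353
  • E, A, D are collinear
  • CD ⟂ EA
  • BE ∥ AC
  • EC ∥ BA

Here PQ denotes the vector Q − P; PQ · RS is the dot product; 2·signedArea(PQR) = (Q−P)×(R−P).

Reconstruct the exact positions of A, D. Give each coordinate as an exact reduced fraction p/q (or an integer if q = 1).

1. A_x = -1  [BE ∥ AC ∩ EC ∥ BA]
2. A_y = -5  [BE ∥ AC ∩ EC ∥ BA]
   → A = (-1, -5)
3. D_x = 767/353  [E, A, D are collinear ∩ CD ⟂ EA]
4. D_y = 615/353  [E, A, D are collinear ∩ CD ⟂ EA]
   → D = (767/353, 615/353)

A = (-1, -5)
D = (767/353, 615/353)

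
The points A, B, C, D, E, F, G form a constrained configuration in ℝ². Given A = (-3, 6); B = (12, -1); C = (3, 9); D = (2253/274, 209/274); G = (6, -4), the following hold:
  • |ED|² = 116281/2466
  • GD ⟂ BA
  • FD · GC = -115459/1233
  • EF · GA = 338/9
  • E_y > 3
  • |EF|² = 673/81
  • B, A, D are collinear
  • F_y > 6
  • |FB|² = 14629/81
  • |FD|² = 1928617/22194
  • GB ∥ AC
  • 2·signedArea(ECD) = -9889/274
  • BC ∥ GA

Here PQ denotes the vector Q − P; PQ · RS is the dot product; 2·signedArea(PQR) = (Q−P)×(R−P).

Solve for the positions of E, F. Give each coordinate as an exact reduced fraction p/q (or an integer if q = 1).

1. E_x = 2  [line 2257/274·x + 1431/274·y + -9761/274 = 0 ∩ |ED|² = 116281/2466]
2. E_y = 11/3  [line 2257/274·x + 1431/274·y + -9761/274 = 0 ∩ |ED|² = 116281/2466]
   → E = (2, 11/3)
3. F_x = 2/3  [EF · GA = 338/9 ∩ FD · GC = -115459/1233]
4. F_y = 56/9  [EF · GA = 338/9 ∩ FD · GC = -115459/1233]
   → F = (2/3, 56/9)

E = (2, 11/3)
F = (2/3, 56/9)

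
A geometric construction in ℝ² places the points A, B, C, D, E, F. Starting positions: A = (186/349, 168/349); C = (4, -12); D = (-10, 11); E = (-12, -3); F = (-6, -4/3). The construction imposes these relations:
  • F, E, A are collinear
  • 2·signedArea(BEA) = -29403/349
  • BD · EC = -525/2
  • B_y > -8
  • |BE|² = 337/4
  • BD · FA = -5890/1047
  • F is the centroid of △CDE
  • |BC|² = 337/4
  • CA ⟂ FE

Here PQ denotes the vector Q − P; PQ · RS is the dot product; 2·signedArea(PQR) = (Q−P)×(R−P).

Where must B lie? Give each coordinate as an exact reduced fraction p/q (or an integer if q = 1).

1. B_x = -4  [2·signedArea(BEA) = -29403/349 ∩ BD · EC = -525/2]
2. B_y = -15/2  [2·signedArea(BEA) = -29403/349 ∩ BD · EC = -525/2]
   → B = (-4, -15/2)

B = (-4, -15/2)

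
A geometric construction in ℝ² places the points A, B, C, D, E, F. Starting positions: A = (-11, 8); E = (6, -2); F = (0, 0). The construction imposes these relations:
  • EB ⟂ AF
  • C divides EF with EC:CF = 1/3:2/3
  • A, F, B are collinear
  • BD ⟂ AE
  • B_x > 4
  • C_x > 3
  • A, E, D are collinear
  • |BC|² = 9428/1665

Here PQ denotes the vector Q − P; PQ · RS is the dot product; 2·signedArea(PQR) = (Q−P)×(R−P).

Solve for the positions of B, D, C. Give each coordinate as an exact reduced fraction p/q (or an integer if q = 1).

B = (902/185, -656/185)
C = (4, -4/3)
D = (420298/71965, -27434/14393)

1. B_x = 902/185  [A, F, B are collinear ∩ EB ⟂ AF]
2. B_y = -656/185  [A, F, B are collinear ∩ EB ⟂ AF]
   → B = (902/185, -656/185)
3. D_x = 420298/71965  [A, E, D are collinear ∩ BD ⟂ AE]
4. D_y = -27434/14393  [A, E, D are collinear ∩ BD ⟂ AE]
   → D = (420298/71965, -27434/14393)
5. C_x = 4  [C divides EF with EC:CF = 1/3:2/3]
6. C_y = -4/3  [C divides EF with EC:CF = 1/3:2/3]
   → C = (4, -4/3)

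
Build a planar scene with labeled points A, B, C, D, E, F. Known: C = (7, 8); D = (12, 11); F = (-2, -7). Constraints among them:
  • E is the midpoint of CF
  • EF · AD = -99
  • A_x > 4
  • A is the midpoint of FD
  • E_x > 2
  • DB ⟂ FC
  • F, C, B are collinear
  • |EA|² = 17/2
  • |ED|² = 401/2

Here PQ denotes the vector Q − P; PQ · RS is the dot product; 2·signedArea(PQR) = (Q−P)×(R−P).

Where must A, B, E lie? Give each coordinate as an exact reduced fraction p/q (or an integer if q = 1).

1. A_x = 5  [A is the midpoint of FD]
2. A_y = 2  [A is the midpoint of FD]
   → A = (5, 2)
3. B_x = 164/17  [F, C, B are collinear ∩ DB ⟂ FC]
4. B_y = 211/17  [F, C, B are collinear ∩ DB ⟂ FC]
   → B = (164/17, 211/17)
5. E_x = 5/2  [E is the midpoint of CF]
6. E_y = 1/2  [E is the midpoint of CF]
   → E = (5/2, 1/2)

A = (5, 2)
B = (164/17, 211/17)
E = (5/2, 1/2)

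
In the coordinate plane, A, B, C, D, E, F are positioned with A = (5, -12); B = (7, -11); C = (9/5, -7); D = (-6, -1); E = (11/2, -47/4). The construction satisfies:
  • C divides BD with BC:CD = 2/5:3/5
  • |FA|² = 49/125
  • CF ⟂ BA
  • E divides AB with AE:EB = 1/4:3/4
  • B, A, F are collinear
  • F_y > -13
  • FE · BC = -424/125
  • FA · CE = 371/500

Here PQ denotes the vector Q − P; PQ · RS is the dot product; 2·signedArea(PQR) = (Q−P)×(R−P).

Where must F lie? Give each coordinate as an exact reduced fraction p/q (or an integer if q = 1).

1. F_x = 111/25  [B, A, F are collinear ∩ CF ⟂ BA]
2. F_y = -307/25  [B, A, F are collinear ∩ CF ⟂ BA]
   → F = (111/25, -307/25)

F = (111/25, -307/25)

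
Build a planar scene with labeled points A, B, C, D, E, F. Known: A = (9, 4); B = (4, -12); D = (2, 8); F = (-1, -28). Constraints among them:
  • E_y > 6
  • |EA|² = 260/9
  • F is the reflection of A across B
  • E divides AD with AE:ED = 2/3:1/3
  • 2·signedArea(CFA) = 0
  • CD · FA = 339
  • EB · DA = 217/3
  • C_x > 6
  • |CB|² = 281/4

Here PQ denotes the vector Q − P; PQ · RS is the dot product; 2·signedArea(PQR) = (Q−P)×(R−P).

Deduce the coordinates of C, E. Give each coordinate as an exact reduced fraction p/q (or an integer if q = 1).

C = (13/2, -4)
E = (13/3, 20/3)

1. C_x = 13/2  [2·signedArea(CFA) = 0 ∩ CD · FA = 339]
2. C_y = -4  [2·signedArea(CFA) = 0 ∩ CD · FA = 339]
   → C = (13/2, -4)
3. E_x = 13/3  [E divides AD with AE:ED = 2/3:1/3]
4. E_y = 20/3  [E divides AD with AE:ED = 2/3:1/3]
   → E = (13/3, 20/3)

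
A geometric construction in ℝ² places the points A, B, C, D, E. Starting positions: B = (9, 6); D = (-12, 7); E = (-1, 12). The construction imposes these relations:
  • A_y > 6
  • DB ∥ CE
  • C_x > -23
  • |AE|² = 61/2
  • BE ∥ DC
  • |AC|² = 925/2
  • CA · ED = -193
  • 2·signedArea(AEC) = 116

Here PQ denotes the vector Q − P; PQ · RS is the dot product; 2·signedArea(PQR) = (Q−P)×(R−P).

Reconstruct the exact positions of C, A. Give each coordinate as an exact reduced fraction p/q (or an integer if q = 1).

A = (-3/2, 13/2)
C = (-22, 13)

1. C_x = -22  [DB ∥ CE ∩ BE ∥ DC]
2. C_y = 13  [DB ∥ CE ∩ BE ∥ DC]
   → C = (-22, 13)
3. A_x = -3/2  [2·signedArea(AEC) = 116 ∩ CA · ED = -193]
4. A_y = 13/2  [2·signedArea(AEC) = 116 ∩ CA · ED = -193]
   → A = (-3/2, 13/2)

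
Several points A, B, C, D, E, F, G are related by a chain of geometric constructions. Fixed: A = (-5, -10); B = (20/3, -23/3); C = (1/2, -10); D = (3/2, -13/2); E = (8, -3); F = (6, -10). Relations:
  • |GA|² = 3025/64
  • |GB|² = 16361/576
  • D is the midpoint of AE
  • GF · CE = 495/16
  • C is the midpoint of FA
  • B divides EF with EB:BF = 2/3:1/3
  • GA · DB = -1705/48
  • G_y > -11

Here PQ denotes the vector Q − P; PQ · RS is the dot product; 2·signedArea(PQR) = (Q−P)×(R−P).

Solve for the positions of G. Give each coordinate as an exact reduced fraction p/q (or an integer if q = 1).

G = (15/8, -10)

1. G_x = 15/8  [GF · CE = 495/16 ∩ GA · DB = -1705/48]
2. G_y = -10  [GF · CE = 495/16 ∩ GA · DB = -1705/48]
   → G = (15/8, -10)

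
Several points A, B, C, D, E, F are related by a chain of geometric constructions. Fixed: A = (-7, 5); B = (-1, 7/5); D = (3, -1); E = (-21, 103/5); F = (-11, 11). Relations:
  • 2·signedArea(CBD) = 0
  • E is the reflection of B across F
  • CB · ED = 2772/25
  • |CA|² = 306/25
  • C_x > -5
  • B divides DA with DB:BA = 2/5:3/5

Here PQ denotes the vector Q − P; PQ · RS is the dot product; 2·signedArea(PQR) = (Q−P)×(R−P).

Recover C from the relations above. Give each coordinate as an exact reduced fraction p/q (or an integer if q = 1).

1. C_x = -4  [2·signedArea(CBD) = 0 ∩ CB · ED = 2772/25]
2. C_y = 16/5  [2·signedArea(CBD) = 0 ∩ CB · ED = 2772/25]
   → C = (-4, 16/5)

C = (-4, 16/5)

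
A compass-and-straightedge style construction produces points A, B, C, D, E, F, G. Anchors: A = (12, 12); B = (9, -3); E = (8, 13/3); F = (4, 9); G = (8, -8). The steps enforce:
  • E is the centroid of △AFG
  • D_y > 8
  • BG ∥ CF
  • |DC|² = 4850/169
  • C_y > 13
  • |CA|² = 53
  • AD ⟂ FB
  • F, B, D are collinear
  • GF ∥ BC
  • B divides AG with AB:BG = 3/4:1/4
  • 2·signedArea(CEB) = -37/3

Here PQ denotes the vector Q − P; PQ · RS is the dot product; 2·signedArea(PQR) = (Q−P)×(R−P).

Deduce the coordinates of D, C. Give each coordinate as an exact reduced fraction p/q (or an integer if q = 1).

C = (5, 14)
D = (696/169, 1473/169)

1. D_x = 696/169  [F, B, D are collinear ∩ AD ⟂ FB]
2. D_y = 1473/169  [F, B, D are collinear ∩ AD ⟂ FB]
   → D = (696/169, 1473/169)
3. C_x = 5  [BG ∥ CF ∩ GF ∥ BC]
4. C_y = 14  [BG ∥ CF ∩ GF ∥ BC]
   → C = (5, 14)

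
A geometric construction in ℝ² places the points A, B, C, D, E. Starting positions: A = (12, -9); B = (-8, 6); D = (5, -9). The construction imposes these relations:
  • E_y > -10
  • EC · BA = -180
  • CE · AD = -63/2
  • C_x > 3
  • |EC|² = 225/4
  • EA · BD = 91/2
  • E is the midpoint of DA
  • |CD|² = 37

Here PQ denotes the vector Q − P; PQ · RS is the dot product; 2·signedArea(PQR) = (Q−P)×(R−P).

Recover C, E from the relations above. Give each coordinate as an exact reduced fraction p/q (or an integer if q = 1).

1. E_x = 17/2  [E is the midpoint of DA]
2. E_y = -9  [E is the midpoint of DA]
   → E = (17/2, -9)
3. C_x = 4  [CE · AD = -63/2 ∩ EC · BA = -180]
4. C_y = -3  [CE · AD = -63/2 ∩ EC · BA = -180]
   → C = (4, -3)

C = (4, -3)
E = (17/2, -9)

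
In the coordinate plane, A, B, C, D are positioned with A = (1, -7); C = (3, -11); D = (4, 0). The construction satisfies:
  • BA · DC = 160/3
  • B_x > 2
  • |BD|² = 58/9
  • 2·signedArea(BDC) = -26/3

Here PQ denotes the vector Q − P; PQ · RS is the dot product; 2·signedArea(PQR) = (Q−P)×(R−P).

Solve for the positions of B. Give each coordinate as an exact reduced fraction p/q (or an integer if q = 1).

B = (3, -7/3)

1. B_x = 3  [2·signedArea(BDC) = -26/3 ∩ BA · DC = 160/3]
2. B_y = -7/3  [2·signedArea(BDC) = -26/3 ∩ BA · DC = 160/3]
   → B = (3, -7/3)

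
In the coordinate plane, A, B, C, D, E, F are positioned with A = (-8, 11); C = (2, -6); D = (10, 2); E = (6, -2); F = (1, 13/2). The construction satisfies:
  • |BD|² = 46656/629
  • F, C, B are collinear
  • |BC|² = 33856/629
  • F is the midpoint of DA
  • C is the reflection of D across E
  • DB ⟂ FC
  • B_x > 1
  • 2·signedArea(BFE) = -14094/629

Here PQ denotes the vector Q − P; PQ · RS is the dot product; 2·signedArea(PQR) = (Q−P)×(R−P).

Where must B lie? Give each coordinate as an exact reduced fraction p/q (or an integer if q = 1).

B = (890/629, 826/629)

1. B_x = 890/629  [F, C, B are collinear ∩ DB ⟂ FC]
2. B_y = 826/629  [F, C, B are collinear ∩ DB ⟂ FC]
   → B = (890/629, 826/629)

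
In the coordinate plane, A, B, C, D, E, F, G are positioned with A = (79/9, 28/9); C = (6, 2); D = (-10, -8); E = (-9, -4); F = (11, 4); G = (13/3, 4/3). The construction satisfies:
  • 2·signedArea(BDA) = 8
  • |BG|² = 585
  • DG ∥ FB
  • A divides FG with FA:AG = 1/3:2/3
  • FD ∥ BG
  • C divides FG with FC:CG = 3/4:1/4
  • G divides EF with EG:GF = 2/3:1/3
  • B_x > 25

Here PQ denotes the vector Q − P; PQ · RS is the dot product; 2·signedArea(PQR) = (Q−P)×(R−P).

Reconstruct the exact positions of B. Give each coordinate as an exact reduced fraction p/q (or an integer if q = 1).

1. B_x = 76/3  [FD ∥ BG ∩ DG ∥ FB]
2. B_y = 40/3  [FD ∥ BG ∩ DG ∥ FB]
   → B = (76/3, 40/3)

B = (76/3, 40/3)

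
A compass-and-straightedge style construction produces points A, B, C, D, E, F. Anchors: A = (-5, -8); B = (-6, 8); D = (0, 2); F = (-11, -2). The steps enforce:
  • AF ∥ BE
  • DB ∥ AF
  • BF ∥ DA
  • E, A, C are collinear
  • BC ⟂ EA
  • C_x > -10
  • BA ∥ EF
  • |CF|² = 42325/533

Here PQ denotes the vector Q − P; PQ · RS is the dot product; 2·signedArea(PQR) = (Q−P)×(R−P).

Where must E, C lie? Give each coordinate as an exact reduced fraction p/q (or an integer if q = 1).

1. E_x = -12  [BA ∥ EF ∩ AF ∥ BE]
2. E_y = 14  [BA ∥ EF ∩ AF ∥ BE]
   → E = (-12, 14)
3. C_x = -5178/533  [E, A, C are collinear ∩ BC ⟂ EA]
4. C_y = 3634/533  [E, A, C are collinear ∩ BC ⟂ EA]
   → C = (-5178/533, 3634/533)

C = (-5178/533, 3634/533)
E = (-12, 14)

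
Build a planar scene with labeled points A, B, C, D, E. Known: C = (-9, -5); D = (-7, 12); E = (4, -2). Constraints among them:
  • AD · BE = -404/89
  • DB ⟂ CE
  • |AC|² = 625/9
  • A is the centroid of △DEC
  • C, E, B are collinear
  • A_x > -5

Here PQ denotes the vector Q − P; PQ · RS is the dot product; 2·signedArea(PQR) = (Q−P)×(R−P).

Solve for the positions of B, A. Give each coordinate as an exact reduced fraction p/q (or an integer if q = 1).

1. B_x = -601/178  [C, E, B are collinear ∩ DB ⟂ CE]
2. B_y = -659/178  [C, E, B are collinear ∩ DB ⟂ CE]
   → B = (-601/178, -659/178)
3. A_x = -4  [A is the centroid of △DEC]
4. A_y = 5/3  [A is the centroid of △DEC]
   → A = (-4, 5/3)

A = (-4, 5/3)
B = (-601/178, -659/178)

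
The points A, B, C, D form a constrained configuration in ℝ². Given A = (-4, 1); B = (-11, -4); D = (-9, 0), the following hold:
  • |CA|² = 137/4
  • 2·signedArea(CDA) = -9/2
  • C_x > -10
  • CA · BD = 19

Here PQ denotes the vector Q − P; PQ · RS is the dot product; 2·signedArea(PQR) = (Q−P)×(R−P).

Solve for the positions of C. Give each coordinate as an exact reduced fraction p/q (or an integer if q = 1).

C = (-19/2, -1)

1. C_x = -19/2  [CA · BD = 19 ∩ 2·signedArea(CDA) = -9/2]
2. C_y = -1  [CA · BD = 19 ∩ 2·signedArea(CDA) = -9/2]
   → C = (-19/2, -1)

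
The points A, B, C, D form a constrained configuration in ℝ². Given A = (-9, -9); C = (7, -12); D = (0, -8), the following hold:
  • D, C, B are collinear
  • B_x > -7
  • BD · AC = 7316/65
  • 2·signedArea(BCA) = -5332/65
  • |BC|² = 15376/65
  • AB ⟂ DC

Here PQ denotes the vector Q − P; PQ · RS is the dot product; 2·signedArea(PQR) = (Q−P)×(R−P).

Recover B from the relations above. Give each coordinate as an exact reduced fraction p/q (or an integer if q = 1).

B = (-413/65, -284/65)

1. B_x = -413/65  [D, C, B are collinear ∩ AB ⟂ DC]
2. B_y = -284/65  [D, C, B are collinear ∩ AB ⟂ DC]
   → B = (-413/65, -284/65)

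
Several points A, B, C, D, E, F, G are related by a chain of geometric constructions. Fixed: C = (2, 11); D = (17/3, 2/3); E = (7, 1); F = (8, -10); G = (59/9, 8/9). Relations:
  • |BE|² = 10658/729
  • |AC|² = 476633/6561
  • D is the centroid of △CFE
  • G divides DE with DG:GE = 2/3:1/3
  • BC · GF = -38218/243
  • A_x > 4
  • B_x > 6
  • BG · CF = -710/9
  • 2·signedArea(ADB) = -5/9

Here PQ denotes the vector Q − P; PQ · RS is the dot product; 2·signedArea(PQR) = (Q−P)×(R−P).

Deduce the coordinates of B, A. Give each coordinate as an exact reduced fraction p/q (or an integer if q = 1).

A = (389/81, 239/81)
B = (182/27, -76/27)

1. B_x = 182/27  [BG · CF = -710/9 ∩ BC · GF = -38218/243]
2. B_y = -76/27  [BG · CF = -710/9 ∩ BC · GF = -38218/243]
   → B = (182/27, -76/27)
3. A_x = 389/81  [line 94/27·x + 29/27·y + -179/9 = 0 ∩ |AC|² = 476633/6561]
4. A_y = 239/81  [line 94/27·x + 29/27·y + -179/9 = 0 ∩ |AC|² = 476633/6561]
   → A = (389/81, 239/81)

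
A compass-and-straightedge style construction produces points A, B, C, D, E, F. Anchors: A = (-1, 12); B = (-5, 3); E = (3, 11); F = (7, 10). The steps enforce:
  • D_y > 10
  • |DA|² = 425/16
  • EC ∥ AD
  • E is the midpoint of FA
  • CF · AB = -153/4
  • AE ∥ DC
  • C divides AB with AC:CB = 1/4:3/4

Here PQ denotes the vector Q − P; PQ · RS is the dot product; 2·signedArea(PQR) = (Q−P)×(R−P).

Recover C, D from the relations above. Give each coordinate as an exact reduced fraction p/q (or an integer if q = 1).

1. C_x = -2  [C divides AB with AC:CB = 1/4:3/4]
2. C_y = 39/4  [C divides AB with AC:CB = 1/4:3/4]
   → C = (-2, 39/4)
3. D_x = -6  [AE ∥ DC ∩ EC ∥ AD]
4. D_y = 43/4  [AE ∥ DC ∩ EC ∥ AD]
   → D = (-6, 43/4)

C = (-2, 39/4)
D = (-6, 43/4)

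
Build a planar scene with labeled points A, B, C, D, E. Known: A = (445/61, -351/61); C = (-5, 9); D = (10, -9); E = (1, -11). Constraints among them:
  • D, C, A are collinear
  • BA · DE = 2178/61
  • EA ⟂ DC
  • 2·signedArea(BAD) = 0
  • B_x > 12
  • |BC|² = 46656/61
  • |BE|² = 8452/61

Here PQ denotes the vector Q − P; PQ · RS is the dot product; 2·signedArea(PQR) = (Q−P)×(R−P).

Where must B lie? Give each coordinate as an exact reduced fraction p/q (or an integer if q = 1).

B = (775/61, -747/61)

1. B_x = 775/61  [2·signedArea(BAD) = 0 ∩ BA · DE = 2178/61]
2. B_y = -747/61  [2·signedArea(BAD) = 0 ∩ BA · DE = 2178/61]
   → B = (775/61, -747/61)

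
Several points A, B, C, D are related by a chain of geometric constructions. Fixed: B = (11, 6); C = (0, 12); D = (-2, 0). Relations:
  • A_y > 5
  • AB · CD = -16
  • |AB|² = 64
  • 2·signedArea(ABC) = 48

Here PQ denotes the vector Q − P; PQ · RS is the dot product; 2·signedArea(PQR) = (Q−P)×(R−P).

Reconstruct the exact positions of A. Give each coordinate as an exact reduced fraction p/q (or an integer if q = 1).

1. A_x = 3  [2·signedArea(ABC) = 48 ∩ AB · CD = -16]
2. A_y = 6  [2·signedArea(ABC) = 48 ∩ AB · CD = -16]
   → A = (3, 6)

A = (3, 6)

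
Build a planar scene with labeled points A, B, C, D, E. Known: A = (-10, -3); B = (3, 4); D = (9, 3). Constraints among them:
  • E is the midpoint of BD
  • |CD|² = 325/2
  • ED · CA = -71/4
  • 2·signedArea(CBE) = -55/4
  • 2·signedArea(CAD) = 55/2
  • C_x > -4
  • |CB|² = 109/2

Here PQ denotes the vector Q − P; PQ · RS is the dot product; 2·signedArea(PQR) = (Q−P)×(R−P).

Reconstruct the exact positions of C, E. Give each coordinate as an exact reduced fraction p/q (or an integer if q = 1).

1. E_x = 6  [E is the midpoint of BD]
2. E_y = 7/2  [E is the midpoint of BD]
   → E = (6, 7/2)
3. C_x = -7/2  [2·signedArea(CAD) = 55/2 ∩ ED · CA = -71/4]
4. C_y = 1/2  [2·signedArea(CAD) = 55/2 ∩ ED · CA = -71/4]
   → C = (-7/2, 1/2)

C = (-7/2, 1/2)
E = (6, 7/2)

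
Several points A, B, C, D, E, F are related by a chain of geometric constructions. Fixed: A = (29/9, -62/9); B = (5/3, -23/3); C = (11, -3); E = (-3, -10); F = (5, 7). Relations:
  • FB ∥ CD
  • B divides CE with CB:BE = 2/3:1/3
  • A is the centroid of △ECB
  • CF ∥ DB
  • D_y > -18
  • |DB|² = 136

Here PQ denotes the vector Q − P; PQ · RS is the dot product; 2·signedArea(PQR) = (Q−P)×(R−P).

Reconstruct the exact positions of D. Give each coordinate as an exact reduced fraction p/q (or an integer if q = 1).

1. D_x = 23/3  [CF ∥ DB ∩ FB ∥ CD]
2. D_y = -53/3  [CF ∥ DB ∩ FB ∥ CD]
   → D = (23/3, -53/3)

D = (23/3, -53/3)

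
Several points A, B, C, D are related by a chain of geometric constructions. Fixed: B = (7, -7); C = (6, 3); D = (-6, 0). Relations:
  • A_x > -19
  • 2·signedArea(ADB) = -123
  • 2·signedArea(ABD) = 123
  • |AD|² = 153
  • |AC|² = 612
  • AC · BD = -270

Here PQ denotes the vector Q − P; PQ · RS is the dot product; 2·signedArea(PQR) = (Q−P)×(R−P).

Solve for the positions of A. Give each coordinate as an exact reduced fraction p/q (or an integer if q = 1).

1. A_x = -18  [2·signedArea(ABD) = 123 ∩ AC · BD = -270]
2. A_y = -3  [2·signedArea(ABD) = 123 ∩ AC · BD = -270]
   → A = (-18, -3)

A = (-18, -3)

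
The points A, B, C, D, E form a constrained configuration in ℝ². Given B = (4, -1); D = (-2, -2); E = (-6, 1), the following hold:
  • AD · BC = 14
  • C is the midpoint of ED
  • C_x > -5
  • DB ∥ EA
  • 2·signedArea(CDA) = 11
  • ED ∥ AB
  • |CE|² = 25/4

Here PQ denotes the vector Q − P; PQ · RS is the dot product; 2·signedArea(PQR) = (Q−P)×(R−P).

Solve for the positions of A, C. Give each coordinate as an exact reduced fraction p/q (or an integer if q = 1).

A = (0, 2)
C = (-4, -1/2)

1. A_x = 0  [ED ∥ AB ∩ DB ∥ EA]
2. A_y = 2  [ED ∥ AB ∩ DB ∥ EA]
   → A = (0, 2)
3. C_x = -4  [C is the midpoint of ED]
4. C_y = -1/2  [C is the midpoint of ED]
   → C = (-4, -1/2)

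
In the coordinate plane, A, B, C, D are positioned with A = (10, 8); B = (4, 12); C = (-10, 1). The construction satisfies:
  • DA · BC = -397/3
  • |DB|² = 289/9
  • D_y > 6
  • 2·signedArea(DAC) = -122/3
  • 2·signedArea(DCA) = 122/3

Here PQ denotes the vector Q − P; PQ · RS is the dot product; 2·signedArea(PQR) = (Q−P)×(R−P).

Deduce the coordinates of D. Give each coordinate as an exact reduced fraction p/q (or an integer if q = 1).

D = (4/3, 7)

1. D_x = 4/3  [2·signedArea(DCA) = 122/3 ∩ DA · BC = -397/3]
2. D_y = 7  [2·signedArea(DCA) = 122/3 ∩ DA · BC = -397/3]
   → D = (4/3, 7)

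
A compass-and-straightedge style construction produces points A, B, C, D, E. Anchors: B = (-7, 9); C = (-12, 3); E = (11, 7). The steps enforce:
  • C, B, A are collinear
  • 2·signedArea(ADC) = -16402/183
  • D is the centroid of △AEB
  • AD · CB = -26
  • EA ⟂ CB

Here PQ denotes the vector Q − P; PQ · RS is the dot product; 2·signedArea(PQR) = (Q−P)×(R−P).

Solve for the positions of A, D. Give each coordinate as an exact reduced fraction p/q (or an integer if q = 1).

A = (-37/61, 1017/61)
D = (69/61, 1993/183)

1. A_x = -37/61  [C, B, A are collinear ∩ EA ⟂ CB]
2. A_y = 1017/61  [C, B, A are collinear ∩ EA ⟂ CB]
   → A = (-37/61, 1017/61)
3. D_x = 69/61  [D is the centroid of △AEB]
4. D_y = 1993/183  [D is the centroid of △AEB]
   → D = (69/61, 1993/183)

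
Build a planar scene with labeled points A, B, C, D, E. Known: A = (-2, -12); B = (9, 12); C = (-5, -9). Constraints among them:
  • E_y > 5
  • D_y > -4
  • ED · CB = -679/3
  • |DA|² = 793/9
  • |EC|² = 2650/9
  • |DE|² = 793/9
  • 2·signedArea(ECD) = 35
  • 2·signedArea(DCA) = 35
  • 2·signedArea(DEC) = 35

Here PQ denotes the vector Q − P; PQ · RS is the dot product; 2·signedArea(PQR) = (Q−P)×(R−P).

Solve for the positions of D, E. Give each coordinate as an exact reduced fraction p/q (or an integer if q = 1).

D = (2/3, -3)
E = (10/3, 6)

1. D_x = 2/3  [line 3·x + 3·y + 7 = 0 ∩ |DA|² = 793/9]
2. D_y = -3  [line 3·x + 3·y + 7 = 0 ∩ |DA|² = 793/9]
   → D = (2/3, -3)
3. E_x = 10/3  [2·signedArea(DEC) = 35 ∩ ED · CB = -679/3]
4. E_y = 6  [2·signedArea(DEC) = 35 ∩ ED · CB = -679/3]
   → E = (10/3, 6)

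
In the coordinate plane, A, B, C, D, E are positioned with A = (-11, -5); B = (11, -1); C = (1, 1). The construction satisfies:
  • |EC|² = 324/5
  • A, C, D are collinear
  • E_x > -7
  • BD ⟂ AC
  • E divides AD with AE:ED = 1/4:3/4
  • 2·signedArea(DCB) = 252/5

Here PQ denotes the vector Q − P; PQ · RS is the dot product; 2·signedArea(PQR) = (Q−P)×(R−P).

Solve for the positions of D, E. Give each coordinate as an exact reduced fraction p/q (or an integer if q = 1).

1. D_x = 41/5  [A, C, D are collinear ∩ BD ⟂ AC]
2. D_y = 23/5  [A, C, D are collinear ∩ BD ⟂ AC]
   → D = (41/5, 23/5)
3. E_x = -31/5  [E divides AD with AE:ED = 1/4:3/4]
4. E_y = -13/5  [E divides AD with AE:ED = 1/4:3/4]
   → E = (-31/5, -13/5)

D = (41/5, 23/5)
E = (-31/5, -13/5)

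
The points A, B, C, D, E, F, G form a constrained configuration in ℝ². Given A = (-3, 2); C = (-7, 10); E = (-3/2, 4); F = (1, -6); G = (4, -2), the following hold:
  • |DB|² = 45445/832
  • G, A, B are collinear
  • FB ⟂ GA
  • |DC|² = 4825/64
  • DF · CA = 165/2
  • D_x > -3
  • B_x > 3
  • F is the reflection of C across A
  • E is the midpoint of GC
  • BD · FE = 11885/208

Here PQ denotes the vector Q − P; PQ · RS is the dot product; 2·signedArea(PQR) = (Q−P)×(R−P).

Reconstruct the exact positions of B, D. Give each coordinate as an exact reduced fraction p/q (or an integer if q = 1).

B = (45/13, -22/13)
D = (-21/8, 5/2)

1. B_x = 45/13  [G, A, B are collinear ∩ FB ⟂ GA]
2. B_y = -22/13  [G, A, B are collinear ∩ FB ⟂ GA]
   → B = (45/13, -22/13)
3. D_x = -21/8  [DF · CA = 165/2 ∩ BD · FE = 11885/208]
4. D_y = 5/2  [DF · CA = 165/2 ∩ BD · FE = 11885/208]
   → D = (-21/8, 5/2)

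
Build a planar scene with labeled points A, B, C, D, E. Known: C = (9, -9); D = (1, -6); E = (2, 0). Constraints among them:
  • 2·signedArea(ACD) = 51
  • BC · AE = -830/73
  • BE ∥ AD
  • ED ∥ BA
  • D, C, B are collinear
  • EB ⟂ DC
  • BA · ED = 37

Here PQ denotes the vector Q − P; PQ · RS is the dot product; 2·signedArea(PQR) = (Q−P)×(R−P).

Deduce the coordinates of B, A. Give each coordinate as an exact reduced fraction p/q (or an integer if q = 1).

A = (-80/73, -846/73)
B = (-7/73, -408/73)

1. B_x = -7/73  [D, C, B are collinear ∩ EB ⟂ DC]
2. B_y = -408/73  [D, C, B are collinear ∩ EB ⟂ DC]
   → B = (-7/73, -408/73)
3. A_x = -80/73  [BE ∥ AD ∩ ED ∥ BA]
4. A_y = -846/73  [BE ∥ AD ∩ ED ∥ BA]
   → A = (-80/73, -846/73)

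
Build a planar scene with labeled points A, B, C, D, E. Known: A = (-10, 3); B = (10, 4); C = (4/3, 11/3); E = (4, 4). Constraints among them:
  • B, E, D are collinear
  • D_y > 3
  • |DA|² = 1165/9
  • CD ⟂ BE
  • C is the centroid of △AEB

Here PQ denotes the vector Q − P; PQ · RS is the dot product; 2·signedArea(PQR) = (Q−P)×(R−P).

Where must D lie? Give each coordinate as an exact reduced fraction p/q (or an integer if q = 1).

D = (4/3, 4)

1. D_x = 4/3  [B, E, D are collinear ∩ CD ⟂ BE]
2. D_y = 4  [B, E, D are collinear ∩ CD ⟂ BE]
   → D = (4/3, 4)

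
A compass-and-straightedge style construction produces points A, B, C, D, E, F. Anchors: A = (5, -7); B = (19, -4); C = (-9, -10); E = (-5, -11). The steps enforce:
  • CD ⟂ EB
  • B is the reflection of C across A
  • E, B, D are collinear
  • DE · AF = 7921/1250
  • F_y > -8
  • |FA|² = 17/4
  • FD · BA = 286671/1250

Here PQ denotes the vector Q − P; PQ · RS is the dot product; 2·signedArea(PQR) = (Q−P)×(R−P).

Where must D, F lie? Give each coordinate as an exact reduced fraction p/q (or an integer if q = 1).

1. D_x = -5261/625  [E, B, D are collinear ∩ CD ⟂ EB]
2. D_y = -7498/625  [E, B, D are collinear ∩ CD ⟂ EB]
   → D = (-5261/625, -7498/625)
3. F_x = 7  [FD · BA = 286671/1250 ∩ DE · AF = 7921/1250]
4. F_y = -15/2  [FD · BA = 286671/1250 ∩ DE · AF = 7921/1250]
   → F = (7, -15/2)

D = (-5261/625, -7498/625)
F = (7, -15/2)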